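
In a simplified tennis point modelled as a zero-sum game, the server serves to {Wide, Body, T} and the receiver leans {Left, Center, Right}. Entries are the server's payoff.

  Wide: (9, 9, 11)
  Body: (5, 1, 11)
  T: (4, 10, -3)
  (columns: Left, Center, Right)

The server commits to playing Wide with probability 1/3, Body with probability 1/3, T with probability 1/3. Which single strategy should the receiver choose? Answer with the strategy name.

If the receiver plays Left, the server's expected payoff is (1/3)·9 + (1/3)·5 + (1/3)·4 = 6.
If the receiver plays Center, the server's expected payoff is (1/3)·9 + (1/3)·1 + (1/3)·10 = 20/3.
If the receiver plays Right, the server's expected payoff is (1/3)·11 + (1/3)·11 + (1/3)·(-3) = 19/3.
The receiver minimizes the server's payoff; the smallest is 6, so the best response is Left.

Left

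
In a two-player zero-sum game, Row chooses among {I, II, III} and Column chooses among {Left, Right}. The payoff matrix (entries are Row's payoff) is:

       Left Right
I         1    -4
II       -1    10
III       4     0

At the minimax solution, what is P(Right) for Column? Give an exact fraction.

1/3

Row minima: I → -4, II → -1, III → 0; maximin = 0.
Column maxima: Left → 4, Right → 10; minimax = 4.
0 ≠ 4, so there is no saddle point; optimal play is mixed.
I is strictly dominated by III, so Row never plays it.
On the remaining 2×2 (II, III vs Left, Right):
Let Row play II with probability p. Expected payoff against Left: (-1)p + 4(1−p) = −5p + 4; against Right: 10p + 0(1−p) = 10p.
Setting these equal: −5p + 4 = 10p ⇒ −15p = -4 ⇒ p = 4/15, and the value is (-5)·(4/15) + 4 = 8/3.
For Column: with q = P(Left), equating II's and III's payoffs gives −11q + 10 = 4q ⇒ q = 2/3.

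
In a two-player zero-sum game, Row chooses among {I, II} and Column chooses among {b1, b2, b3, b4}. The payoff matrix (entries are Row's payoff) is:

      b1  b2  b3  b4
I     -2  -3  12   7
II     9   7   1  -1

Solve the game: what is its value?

Row minima: I → -3, II → -1; maximin = -1.
Column maxima: b1 → 9, b2 → 7, b3 → 12, b4 → 7; minimax = 7.
-1 ≠ 7, so there is no saddle point; optimal play is mixed.
b1 is strictly dominated by b2 (it gives Row strictly more in every row), so Column never plays it.
b3 is strictly dominated by b4 (it gives Row strictly more in every row), so Column never plays it.
On the remaining 2×2 (I, II vs b2, b4):
Let Row play I with probability p. Expected payoff against b2: (-3)p + 7(1−p) = −10p + 7; against b4: 7p + (-1)(1−p) = 8p − 1.
Setting these equal: −10p + 7 = 8p − 1 ⇒ −18p = -8 ⇒ p = 4/9, and the value is (-10)·(4/9) + 7 = 23/9.
For Column: with q = P(b2), equating I's and II's payoffs gives −10q + 7 = 8q − 1 ⇒ q = 4/9.

23/9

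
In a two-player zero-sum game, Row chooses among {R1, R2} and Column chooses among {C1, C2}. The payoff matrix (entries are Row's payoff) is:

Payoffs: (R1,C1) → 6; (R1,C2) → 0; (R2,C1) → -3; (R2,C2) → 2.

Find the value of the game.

Row minima: R1 → 0, R2 → -3; maximin = 0.
Column maxima: C1 → 6, C2 → 2; minimax = 2.
0 ≠ 2, so there is no saddle point; optimal play is mixed.
Let Row play R1 with probability p. Expected payoff against C1: 6p + (-3)(1−p) = 9p − 3; against C2: 0p + 2(1−p) = −2p + 2.
Setting these equal: 9p − 3 = −2p + 2 ⇒ 11p = 5 ⇒ p = 5/11, and the value is (9)·(5/11) − 3 = 12/11.
For Column: with q = P(C1), equating R1's and R2's payoffs gives 6q = −5q + 2 ⇒ q = 2/11.

12/11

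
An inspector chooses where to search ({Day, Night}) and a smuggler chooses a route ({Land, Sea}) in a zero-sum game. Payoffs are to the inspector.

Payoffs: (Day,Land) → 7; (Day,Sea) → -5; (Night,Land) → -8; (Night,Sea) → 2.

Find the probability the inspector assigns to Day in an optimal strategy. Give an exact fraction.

5/11

Row minima: Day → -5, Night → -8; maximin = -5.
Column maxima: Land → 7, Sea → 2; minimax = 2.
-5 ≠ 2, so there is no saddle point; optimal play is mixed.
Let the inspector play Day with probability p. Expected payoff against Land: 7p + (-8)(1−p) = 15p − 8; against Sea: (-5)p + 2(1−p) = −7p + 2.
Setting these equal: 15p − 8 = −7p + 2 ⇒ 22p = 10 ⇒ p = 5/11, and the value is (15)·(5/11) − 8 = -13/11.
For the smuggler: with q = P(Land), equating Day's and Night's payoffs gives 12q − 5 = −10q + 2 ⇒ q = 7/22.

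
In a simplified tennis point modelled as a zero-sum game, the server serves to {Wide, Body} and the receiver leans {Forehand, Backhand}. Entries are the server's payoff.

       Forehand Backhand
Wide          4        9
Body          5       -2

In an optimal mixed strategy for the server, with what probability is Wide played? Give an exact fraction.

Row minima: Wide → 4, Body → -2; maximin = 4.
Column maxima: Forehand → 5, Backhand → 9; minimax = 5.
4 ≠ 5, so there is no saddle point; optimal play is mixed.
Let the server play Wide with probability p. Expected payoff against Forehand: 4p + 5(1−p) = −p + 5; against Backhand: 9p + (-2)(1−p) = 11p − 2.
Setting these equal: −p + 5 = 11p − 2 ⇒ −12p = -7 ⇒ p = 7/12, and the value is (-1)·(7/12) + 5 = 53/12.
For the receiver: with q = P(Forehand), equating Wide's and Body's payoffs gives −5q + 9 = 7q − 2 ⇒ q = 11/12.

7/12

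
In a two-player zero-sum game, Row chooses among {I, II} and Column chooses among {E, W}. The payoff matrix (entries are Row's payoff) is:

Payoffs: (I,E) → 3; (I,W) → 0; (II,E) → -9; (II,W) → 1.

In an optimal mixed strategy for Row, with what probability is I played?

Row minima: I → 0, II → -9; maximin = 0.
Column maxima: E → 3, W → 1; minimax = 1.
0 ≠ 1, so there is no saddle point; optimal play is mixed.
Let Row play I with probability p. Expected payoff against E: 3p + (-9)(1−p) = 12p − 9; against W: 0p + 1(1−p) = −p + 1.
Setting these equal: 12p − 9 = −p + 1 ⇒ 13p = 10 ⇒ p = 10/13, and the value is (12)·(10/13) − 9 = 3/13.
For Column: with q = P(E), equating I's and II's payoffs gives 3q = −10q + 1 ⇒ q = 1/13.

10/13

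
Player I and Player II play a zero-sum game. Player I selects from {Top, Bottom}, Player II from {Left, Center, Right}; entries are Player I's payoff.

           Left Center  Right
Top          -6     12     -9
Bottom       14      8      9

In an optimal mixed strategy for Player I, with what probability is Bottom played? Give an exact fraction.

Row minima: Top → -9, Bottom → 8; maximin = 8.
Column maxima: Left → 14, Center → 12, Right → 9; minimax = 9.
8 ≠ 9, so there is no saddle point; optimal play is mixed.
Left is strictly dominated by Right (it gives Player I strictly more in every row), so Player II never plays it.
On the remaining 2×2 (Top, Bottom vs Center, Right):
Let Player I play Top with probability p. Expected payoff against Center: 12p + 8(1−p) = 4p + 8; against Right: (-9)p + 9(1−p) = −18p + 9.
Setting these equal: 4p + 8 = −18p + 9 ⇒ 22p = 1 ⇒ p = 1/22, and the value is (4)·(1/22) + 8 = 90/11.
For Player II: with q = P(Center), equating Top's and Bottom's payoffs gives 21q − 9 = −q + 9 ⇒ q = 9/11.

21/22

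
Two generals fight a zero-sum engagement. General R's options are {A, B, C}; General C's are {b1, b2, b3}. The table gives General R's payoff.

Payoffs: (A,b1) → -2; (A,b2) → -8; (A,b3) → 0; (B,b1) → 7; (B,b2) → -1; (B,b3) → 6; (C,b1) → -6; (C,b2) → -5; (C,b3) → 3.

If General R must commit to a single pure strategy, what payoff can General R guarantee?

-1

Row minima: A → -8, B → -1, C → -6.
The best of these is -1.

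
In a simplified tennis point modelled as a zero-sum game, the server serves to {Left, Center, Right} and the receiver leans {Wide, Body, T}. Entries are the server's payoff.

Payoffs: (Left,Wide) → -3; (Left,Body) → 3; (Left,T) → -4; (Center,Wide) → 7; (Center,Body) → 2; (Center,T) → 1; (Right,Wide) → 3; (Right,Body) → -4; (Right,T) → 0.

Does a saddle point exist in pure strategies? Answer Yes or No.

Yes

Row minima: Left → -4, Center → 1, Right → -4; maximin = 1.
Column maxima: Wide → 7, Body → 3, T → 1; minimax = 1.
maximin = minimax = 1, so a saddle point exists.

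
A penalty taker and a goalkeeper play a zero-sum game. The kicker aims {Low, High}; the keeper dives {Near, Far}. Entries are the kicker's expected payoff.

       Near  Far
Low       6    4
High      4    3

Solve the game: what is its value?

Row minima: Low → 4, High → 3; maximin = 4.
Column maxima: Near → 6, Far → 4; minimax = 4.
Since maximin = minimax = 4, there is a saddle point and the value is 4.

4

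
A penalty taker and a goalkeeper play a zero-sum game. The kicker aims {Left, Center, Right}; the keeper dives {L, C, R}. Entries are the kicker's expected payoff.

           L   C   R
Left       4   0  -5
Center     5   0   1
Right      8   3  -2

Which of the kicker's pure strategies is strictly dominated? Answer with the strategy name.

Left

Right gives a strictly higher payoff than Left against every column: 8 > 4, 3 > 0, -2 > -5.
So Left is strictly dominated and the kicker never plays it.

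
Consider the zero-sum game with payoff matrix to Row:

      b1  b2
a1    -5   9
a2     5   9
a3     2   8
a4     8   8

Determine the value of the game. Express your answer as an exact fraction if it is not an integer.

8

Row minima: a1 → -5, a2 → 5, a3 → 2, a4 → 8; maximin = 8.
Column maxima: b1 → 8, b2 → 9; minimax = 8.
Since maximin = minimax = 8, there is a saddle point and the value is 8.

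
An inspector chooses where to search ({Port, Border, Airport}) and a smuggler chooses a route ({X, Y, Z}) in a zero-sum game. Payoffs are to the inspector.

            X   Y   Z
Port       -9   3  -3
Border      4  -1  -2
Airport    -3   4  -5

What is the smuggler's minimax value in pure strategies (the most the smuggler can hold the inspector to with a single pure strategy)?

Column maxima: X → 4, Y → 4, Z → -2.
The smallest of these is -2.

-2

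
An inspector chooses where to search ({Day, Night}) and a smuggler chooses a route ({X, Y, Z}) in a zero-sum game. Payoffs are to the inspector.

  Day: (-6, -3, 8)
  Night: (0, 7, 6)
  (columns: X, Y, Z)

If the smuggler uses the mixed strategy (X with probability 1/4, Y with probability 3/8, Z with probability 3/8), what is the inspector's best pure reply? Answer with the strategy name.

Expected payoff of Day: (1/4)·(-6) + (3/8)·(-3) + (3/8)·8 = 3/8.
Expected payoff of Night: (1/4)·0 + (3/8)·7 + (3/8)·6 = 39/8.
The largest is 39/8, so the inspector's best response is Night.

Night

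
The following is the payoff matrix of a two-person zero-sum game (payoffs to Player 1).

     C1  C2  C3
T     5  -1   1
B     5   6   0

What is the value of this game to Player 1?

Row minima: T → -1, B → 0; maximin = 0.
Column maxima: C1 → 5, C2 → 6, C3 → 1; minimax = 1.
0 ≠ 1, so there is no saddle point; optimal play is mixed.
C1 is strictly dominated by C3 (it gives Player 1 strictly more in every row), so Player 2 never plays it.
On the remaining 2×2 (T, B vs C2, C3):
Let Player 1 play T with probability p. Expected payoff against C2: (-1)p + 6(1−p) = −7p + 6; against C3: 1p + 0(1−p) = p.
Setting these equal: −7p + 6 = p ⇒ −8p = -6 ⇒ p = 3/4, and the value is (-7)·(3/4) + 6 = 3/4.
For Player 2: with q = P(C2), equating T's and B's payoffs gives −2q + 1 = 6q ⇒ q = 1/8.

3/4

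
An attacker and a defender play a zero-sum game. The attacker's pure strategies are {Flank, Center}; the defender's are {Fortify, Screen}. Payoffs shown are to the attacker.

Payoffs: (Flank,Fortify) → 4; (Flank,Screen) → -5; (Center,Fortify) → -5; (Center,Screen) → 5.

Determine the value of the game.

-5/19

Row minima: Flank → -5, Center → -5; maximin = -5.
Column maxima: Fortify → 4, Screen → 5; minimax = 4.
-5 ≠ 4, so there is no saddle point; optimal play is mixed.
Let the attacker play Flank with probability p. Expected payoff against Fortify: 4p + (-5)(1−p) = 9p − 5; against Screen: (-5)p + 5(1−p) = −10p + 5.
Setting these equal: 9p − 5 = −10p + 5 ⇒ 19p = 10 ⇒ p = 10/19, and the value is (9)·(10/19) − 5 = -5/19.
For the defender: with q = P(Fortify), equating Flank's and Center's payoffs gives 9q − 5 = −10q + 5 ⇒ q = 10/19.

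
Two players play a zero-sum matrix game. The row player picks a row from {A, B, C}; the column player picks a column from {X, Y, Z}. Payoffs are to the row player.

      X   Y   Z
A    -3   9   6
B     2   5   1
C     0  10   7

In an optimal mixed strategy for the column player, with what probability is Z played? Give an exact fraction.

Row minima: A → -3, B → 1, C → 0; maximin = 1.
Column maxima: X → 2, Y → 10, Z → 7; minimax = 2.
1 ≠ 2, so there is no saddle point; optimal play is mixed.
A is strictly dominated by C, so the row player never plays it.
Y is strictly dominated by X (it gives the row player strictly more in every row), so the column player never plays it.
On the remaining 2×2 (B, C vs X, Z):
Let the row player play B with probability p. Expected payoff against X: 2p + 0(1−p) = 2p; against Z: 1p + 7(1−p) = −6p + 7.
Setting these equal: 2p = −6p + 7 ⇒ 8p = 7 ⇒ p = 7/8, and the value is (2)·(7/8) = 7/4.
For the column player: with q = P(X), equating B's and C's payoffs gives q + 1 = −7q + 7 ⇒ q = 3/4.

1/4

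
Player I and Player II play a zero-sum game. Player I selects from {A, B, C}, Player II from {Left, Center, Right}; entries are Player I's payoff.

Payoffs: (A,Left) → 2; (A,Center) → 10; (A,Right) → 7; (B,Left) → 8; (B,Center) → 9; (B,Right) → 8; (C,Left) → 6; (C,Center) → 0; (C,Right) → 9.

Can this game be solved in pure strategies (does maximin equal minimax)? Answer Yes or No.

Yes

Row minima: A → 2, B → 8, C → 0; maximin = 8.
Column maxima: Left → 8, Center → 10, Right → 9; minimax = 8.
maximin = minimax = 8, so a saddle point exists.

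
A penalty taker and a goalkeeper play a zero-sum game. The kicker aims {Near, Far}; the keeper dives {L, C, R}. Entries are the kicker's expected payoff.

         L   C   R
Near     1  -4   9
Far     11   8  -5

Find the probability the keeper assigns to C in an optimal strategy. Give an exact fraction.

7/13

Row minima: Near → -4, Far → -5; maximin = -4.
Column maxima: L → 11, C → 8, R → 9; minimax = 8.
-4 ≠ 8, so there is no saddle point; optimal play is mixed.
L is strictly dominated by C (it gives the kicker strictly more in every row), so the keeper never plays it.
On the remaining 2×2 (Near, Far vs C, R):
Let the kicker play Near with probability p. Expected payoff against C: (-4)p + 8(1−p) = −12p + 8; against R: 9p + (-5)(1−p) = 14p − 5.
Setting these equal: −12p + 8 = 14p − 5 ⇒ −26p = -13 ⇒ p = 1/2, and the value is (-12)·(1/2) + 8 = 2.
For the keeper: with q = P(C), equating Near's and Far's payoffs gives −13q + 9 = 13q − 5 ⇒ q = 7/13.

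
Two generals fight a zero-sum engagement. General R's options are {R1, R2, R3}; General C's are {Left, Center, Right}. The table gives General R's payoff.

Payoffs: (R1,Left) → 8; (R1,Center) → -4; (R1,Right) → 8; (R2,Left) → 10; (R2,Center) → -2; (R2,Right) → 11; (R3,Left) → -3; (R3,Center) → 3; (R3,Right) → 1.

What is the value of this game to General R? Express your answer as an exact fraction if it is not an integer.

Row minima: R1 → -4, R2 → -2, R3 → -3; maximin = -2.
Column maxima: Left → 10, Center → 3, Right → 11; minimax = 3.
-2 ≠ 3, so there is no saddle point; optimal play is mixed.
R1 is strictly dominated by R2, so General R never plays it.
With R1 eliminated, Right is strictly dominated by Left (it gives General R strictly more in every remaining row), so General C never plays it.
On the remaining 2×2 (R2, R3 vs Left, Center):
Let General R play R2 with probability p. Expected payoff against Left: 10p + (-3)(1−p) = 13p − 3; against Center: (-2)p + 3(1−p) = −5p + 3.
Setting these equal: 13p − 3 = −5p + 3 ⇒ 18p = 6 ⇒ p = 1/3, and the value is (13)·(1/3) − 3 = 4/3.
For General C: with q = P(Left), equating R2's and R3's payoffs gives 12q − 2 = −6q + 3 ⇒ q = 5/18.

4/3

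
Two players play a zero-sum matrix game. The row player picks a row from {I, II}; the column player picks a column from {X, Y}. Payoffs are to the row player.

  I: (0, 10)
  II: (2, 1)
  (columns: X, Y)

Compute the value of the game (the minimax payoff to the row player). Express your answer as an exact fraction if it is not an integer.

Row minima: I → 0, II → 1; maximin = 1.
Column maxima: X → 2, Y → 10; minimax = 2.
1 ≠ 2, so there is no saddle point; optimal play is mixed.
Let the row player play I with probability p. Expected payoff against X: 0p + 2(1−p) = −2p + 2; against Y: 10p + 1(1−p) = 9p + 1.
Setting these equal: −2p + 2 = 9p + 1 ⇒ −11p = -1 ⇒ p = 1/11, and the value is (-2)·(1/11) + 2 = 20/11.
For the column player: with q = P(X), equating I's and II's payoffs gives −10q + 10 = q + 1 ⇒ q = 9/11.

20/11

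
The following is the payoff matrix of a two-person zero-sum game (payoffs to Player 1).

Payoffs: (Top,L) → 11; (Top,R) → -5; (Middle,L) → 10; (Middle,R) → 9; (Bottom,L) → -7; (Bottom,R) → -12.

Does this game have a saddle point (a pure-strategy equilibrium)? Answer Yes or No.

Yes

Row minima: Top → -5, Middle → 9, Bottom → -12; maximin = 9.
Column maxima: L → 11, R → 9; minimax = 9.
maximin = minimax = 9, so a saddle point exists.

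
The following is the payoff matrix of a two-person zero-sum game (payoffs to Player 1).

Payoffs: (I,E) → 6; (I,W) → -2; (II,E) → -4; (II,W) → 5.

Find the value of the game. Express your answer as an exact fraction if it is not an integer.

22/17

Row minima: I → -2, II → -4; maximin = -2.
Column maxima: E → 6, W → 5; minimax = 5.
-2 ≠ 5, so there is no saddle point; optimal play is mixed.
Let Player 1 play I with probability p. Expected payoff against E: 6p + (-4)(1−p) = 10p − 4; against W: (-2)p + 5(1−p) = −7p + 5.
Setting these equal: 10p − 4 = −7p + 5 ⇒ 17p = 9 ⇒ p = 9/17, and the value is (10)·(9/17) − 4 = 22/17.
For Player 2: with q = P(E), equating I's and II's payoffs gives 8q − 2 = −9q + 5 ⇒ q = 7/17.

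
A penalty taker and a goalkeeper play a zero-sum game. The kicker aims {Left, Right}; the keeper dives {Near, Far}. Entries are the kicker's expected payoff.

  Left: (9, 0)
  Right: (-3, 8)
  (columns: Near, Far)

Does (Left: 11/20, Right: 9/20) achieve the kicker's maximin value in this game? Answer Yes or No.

Yes

Against Near this mix gives (11/20)·9 + (9/20)·(-3) = 18/5.
Against Far this mix gives (11/20)·0 + (9/20)·8 = 18/5.
All of the keeper's active replies (Near, Far) yield 18/5, and no column does worse for the kicker. The mix makes the keeper indifferent and guarantees 18/5, so it is optimal.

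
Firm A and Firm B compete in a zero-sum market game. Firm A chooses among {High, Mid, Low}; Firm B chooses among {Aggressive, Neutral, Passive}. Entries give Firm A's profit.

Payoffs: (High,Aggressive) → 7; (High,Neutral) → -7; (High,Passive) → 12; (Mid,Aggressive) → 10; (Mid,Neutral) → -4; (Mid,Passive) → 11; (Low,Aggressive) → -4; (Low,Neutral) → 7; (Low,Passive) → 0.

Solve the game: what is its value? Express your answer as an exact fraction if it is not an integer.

54/25

Row minima: High → -7, Mid → -4, Low → -4; maximin = -4.
Column maxima: Aggressive → 10, Neutral → 7, Passive → 12; minimax = 7.
-4 ≠ 7, so there is no saddle point; optimal play is mixed.
Passive is strictly dominated by Aggressive (it gives Firm A strictly more in every row), so Firm B never plays it.
With Passive eliminated, High is strictly dominated by Mid (Mid gives Firm A strictly more in every remaining column), so Firm A never plays it.
On the remaining 2×2 (Mid, Low vs Aggressive, Neutral):
Let Firm A play Mid with probability p. Expected payoff against Aggressive: 10p + (-4)(1−p) = 14p − 4; against Neutral: (-4)p + 7(1−p) = −11p + 7.
Setting these equal: 14p − 4 = −11p + 7 ⇒ 25p = 11 ⇒ p = 11/25, and the value is (14)·(11/25) − 4 = 54/25.
For Firm B: with q = P(Aggressive), equating Mid's and Low's payoffs gives 14q − 4 = −11q + 7 ⇒ q = 11/25.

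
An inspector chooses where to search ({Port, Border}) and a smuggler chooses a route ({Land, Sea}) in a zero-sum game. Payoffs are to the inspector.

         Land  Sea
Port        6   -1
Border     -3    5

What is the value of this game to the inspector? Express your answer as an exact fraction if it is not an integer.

Row minima: Port → -1, Border → -3; maximin = -1.
Column maxima: Land → 6, Sea → 5; minimax = 5.
-1 ≠ 5, so there is no saddle point; optimal play is mixed.
Let the inspector play Port with probability p. Expected payoff against Land: 6p + (-3)(1−p) = 9p − 3; against Sea: (-1)p + 5(1−p) = −6p + 5.
Setting these equal: 9p − 3 = −6p + 5 ⇒ 15p = 8 ⇒ p = 8/15, and the value is (9)·(8/15) − 3 = 9/5.
For the smuggler: with q = P(Land), equating Port's and Border's payoffs gives 7q − 1 = −8q + 5 ⇒ q = 2/5.

9/5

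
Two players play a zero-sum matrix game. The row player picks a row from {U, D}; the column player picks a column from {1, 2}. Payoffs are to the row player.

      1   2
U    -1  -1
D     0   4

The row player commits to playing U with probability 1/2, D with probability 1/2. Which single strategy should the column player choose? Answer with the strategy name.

If the column player plays 1, the row player's expected payoff is (1/2)·(-1) + (1/2)·0 = -1/2.
If the column player plays 2, the row player's expected payoff is (1/2)·(-1) + (1/2)·4 = 3/2.
The column player minimizes the row player's payoff; the smallest is -1/2, so the best response is 1.

1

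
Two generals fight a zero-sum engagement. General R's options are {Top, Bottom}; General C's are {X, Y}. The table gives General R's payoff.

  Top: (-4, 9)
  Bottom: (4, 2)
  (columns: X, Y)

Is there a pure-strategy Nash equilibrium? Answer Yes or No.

No

Row minima: Top → -4, Bottom → 2; maximin = 2.
Column maxima: X → 4, Y → 9; minimax = 4.
2 ≠ 4, so no pure-strategy equilibrium exists.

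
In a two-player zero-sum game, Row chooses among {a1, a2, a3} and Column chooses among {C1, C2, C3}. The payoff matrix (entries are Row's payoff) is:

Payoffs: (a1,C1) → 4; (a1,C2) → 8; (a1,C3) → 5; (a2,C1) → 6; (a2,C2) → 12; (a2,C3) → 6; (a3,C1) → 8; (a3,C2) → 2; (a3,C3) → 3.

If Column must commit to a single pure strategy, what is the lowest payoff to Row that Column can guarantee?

6

Column maxima: C1 → 8, C2 → 12, C3 → 6.
The smallest of these is 6.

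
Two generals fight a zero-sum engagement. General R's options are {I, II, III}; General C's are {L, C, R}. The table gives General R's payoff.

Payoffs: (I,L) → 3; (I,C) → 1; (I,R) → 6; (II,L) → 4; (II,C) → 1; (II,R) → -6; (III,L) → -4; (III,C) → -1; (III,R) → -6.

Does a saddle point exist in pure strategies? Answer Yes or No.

Yes

Row minima: I → 1, II → -6, III → -6; maximin = 1.
Column maxima: L → 4, C → 1, R → 6; minimax = 1.
maximin = minimax = 1, so a saddle point exists.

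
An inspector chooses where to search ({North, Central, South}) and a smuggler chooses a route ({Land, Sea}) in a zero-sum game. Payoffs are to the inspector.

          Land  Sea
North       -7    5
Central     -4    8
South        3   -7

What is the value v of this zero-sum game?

Row minima: North → -7, Central → -4, South → -7; maximin = -4.
Column maxima: Land → 3, Sea → 8; minimax = 3.
-4 ≠ 3, so there is no saddle point; optimal play is mixed.
North is strictly dominated by Central, so the inspector never plays it.
On the remaining 2×2 (Central, South vs Land, Sea):
Let the inspector play Central with probability p. Expected payoff against Land: (-4)p + 3(1−p) = −7p + 3; against Sea: 8p + (-7)(1−p) = 15p − 7.
Setting these equal: −7p + 3 = 15p − 7 ⇒ −22p = -10 ⇒ p = 5/11, and the value is (-7)·(5/11) + 3 = -2/11.
For the smuggler: with q = P(Land), equating Central's and South's payoffs gives −12q + 8 = 10q − 7 ⇒ q = 15/22.

-2/11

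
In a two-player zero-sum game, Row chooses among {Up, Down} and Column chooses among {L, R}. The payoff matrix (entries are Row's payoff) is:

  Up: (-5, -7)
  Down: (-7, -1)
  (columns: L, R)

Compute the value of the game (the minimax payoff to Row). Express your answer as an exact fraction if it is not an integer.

Row minima: Up → -7, Down → -7; maximin = -7.
Column maxima: L → -5, R → -1; minimax = -5.
-7 ≠ -5, so there is no saddle point; optimal play is mixed.
Let Row play Up with probability p. Expected payoff against L: (-5)p + (-7)(1−p) = 2p − 7; against R: (-7)p + (-1)(1−p) = −6p − 1.
Setting these equal: 2p − 7 = −6p − 1 ⇒ 8p = 6 ⇒ p = 3/4, and the value is (2)·(3/4) − 7 = -11/2.
For Column: with q = P(L), equating Up's and Down's payoffs gives 2q − 7 = −6q − 1 ⇒ q = 3/4.

-11/2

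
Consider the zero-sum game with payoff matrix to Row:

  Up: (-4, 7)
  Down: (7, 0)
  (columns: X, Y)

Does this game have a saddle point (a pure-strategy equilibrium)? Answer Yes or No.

No

Row minima: Up → -4, Down → 0; maximin = 0.
Column maxima: X → 7, Y → 7; minimax = 7.
0 ≠ 7, so no pure-strategy equilibrium exists.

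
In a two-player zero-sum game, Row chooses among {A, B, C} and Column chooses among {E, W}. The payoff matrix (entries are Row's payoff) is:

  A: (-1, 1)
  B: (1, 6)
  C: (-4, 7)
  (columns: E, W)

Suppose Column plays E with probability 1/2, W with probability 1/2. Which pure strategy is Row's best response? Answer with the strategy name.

Expected payoff of A: (1/2)·(-1) + (1/2)·1 = 0.
Expected payoff of B: (1/2)·1 + (1/2)·6 = 7/2.
Expected payoff of C: (1/2)·(-4) + (1/2)·7 = 3/2.
The largest is 7/2, so Row's best response is B.

B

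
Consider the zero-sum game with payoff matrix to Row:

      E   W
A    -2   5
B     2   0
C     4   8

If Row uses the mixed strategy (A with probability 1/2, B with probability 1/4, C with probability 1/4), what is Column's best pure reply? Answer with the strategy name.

If Column plays E, Row's expected payoff is (1/2)·(-2) + (1/4)·2 + (1/4)·4 = 1/2.
If Column plays W, Row's expected payoff is (1/2)·5 + (1/4)·0 + (1/4)·8 = 9/2.
Column minimizes Row's payoff; the smallest is 1/2, so the best response is E.

E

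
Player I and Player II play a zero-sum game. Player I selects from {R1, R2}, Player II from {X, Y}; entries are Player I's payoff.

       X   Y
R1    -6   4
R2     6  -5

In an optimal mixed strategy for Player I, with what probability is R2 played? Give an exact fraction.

Row minima: R1 → -6, R2 → -5; maximin = -5.
Column maxima: X → 6, Y → 4; minimax = 4.
-5 ≠ 4, so there is no saddle point; optimal play is mixed.
Let Player I play R1 with probability p. Expected payoff against X: (-6)p + 6(1−p) = −12p + 6; against Y: 4p + (-5)(1−p) = 9p − 5.
Setting these equal: −12p + 6 = 9p − 5 ⇒ −21p = -11 ⇒ p = 11/21, and the value is (-12)·(11/21) + 6 = -2/7.
For Player II: with q = P(X), equating R1's and R2's payoffs gives −10q + 4 = 11q − 5 ⇒ q = 3/7.

10/21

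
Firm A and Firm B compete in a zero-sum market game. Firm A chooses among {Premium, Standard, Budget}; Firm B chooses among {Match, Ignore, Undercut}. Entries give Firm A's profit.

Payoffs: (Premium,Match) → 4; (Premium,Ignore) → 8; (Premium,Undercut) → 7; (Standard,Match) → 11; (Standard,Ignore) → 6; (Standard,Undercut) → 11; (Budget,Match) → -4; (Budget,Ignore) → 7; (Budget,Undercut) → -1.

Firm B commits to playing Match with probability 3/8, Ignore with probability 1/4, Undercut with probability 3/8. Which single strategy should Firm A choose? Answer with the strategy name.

Expected payoff of Premium: (3/8)·4 + (1/4)·8 + (3/8)·7 = 49/8.
Expected payoff of Standard: (3/8)·11 + (1/4)·6 + (3/8)·11 = 39/4.
Expected payoff of Budget: (3/8)·(-4) + (1/4)·7 + (3/8)·(-1) = -1/8.
The largest is 39/4, so Firm A's best response is Standard.

Standard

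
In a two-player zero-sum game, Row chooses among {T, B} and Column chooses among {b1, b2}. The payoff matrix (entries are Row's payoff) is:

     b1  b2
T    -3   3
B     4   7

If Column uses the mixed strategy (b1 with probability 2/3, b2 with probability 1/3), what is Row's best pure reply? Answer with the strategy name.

B

Expected payoff of T: (2/3)·(-3) + (1/3)·3 = -1.
Expected payoff of B: (2/3)·4 + (1/3)·7 = 5.
The largest is 5, so Row's best response is B.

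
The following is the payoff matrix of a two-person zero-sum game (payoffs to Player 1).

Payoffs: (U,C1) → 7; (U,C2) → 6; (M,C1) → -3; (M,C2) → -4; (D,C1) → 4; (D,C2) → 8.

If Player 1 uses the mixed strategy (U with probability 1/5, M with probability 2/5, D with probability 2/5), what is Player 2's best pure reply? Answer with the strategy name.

C1

If Player 2 plays C1, Player 1's expected payoff is (1/5)·7 + (2/5)·(-3) + (2/5)·4 = 9/5.
If Player 2 plays C2, Player 1's expected payoff is (1/5)·6 + (2/5)·(-4) + (2/5)·8 = 14/5.
Player 2 minimizes Player 1's payoff; the smallest is 9/5, so the best response is C1.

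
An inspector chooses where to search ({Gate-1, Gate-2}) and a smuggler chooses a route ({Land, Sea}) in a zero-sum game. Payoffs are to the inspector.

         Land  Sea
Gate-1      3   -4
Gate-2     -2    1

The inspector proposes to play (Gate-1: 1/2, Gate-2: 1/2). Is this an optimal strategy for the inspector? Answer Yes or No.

No

Against Land this mix gives (1/2)·3 + (1/2)·(-2) = 1/2.
Against Sea this mix gives (1/2)·(-4) + (1/2)·1 = -3/2.
The smuggler will play Sea, holding the inspector to -3/2. Shifting weight toward the row that does better against Sea would raise this floor (the equalizing mix achieves -1/2 against both Sea and Land), so the proposed strategy is not optimal.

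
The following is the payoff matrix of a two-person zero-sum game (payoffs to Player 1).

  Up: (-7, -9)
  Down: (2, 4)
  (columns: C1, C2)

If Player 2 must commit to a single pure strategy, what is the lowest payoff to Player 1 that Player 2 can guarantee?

2

Column maxima: C1 → 2, C2 → 4.
The smallest of these is 2.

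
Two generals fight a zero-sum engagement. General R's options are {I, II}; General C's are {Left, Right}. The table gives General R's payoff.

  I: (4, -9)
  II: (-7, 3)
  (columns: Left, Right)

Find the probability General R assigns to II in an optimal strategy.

Row minima: I → -9, II → -7; maximin = -7.
Column maxima: Left → 4, Right → 3; minimax = 3.
-7 ≠ 3, so there is no saddle point; optimal play is mixed.
Let General R play I with probability p. Expected payoff against Left: 4p + (-7)(1−p) = 11p − 7; against Right: (-9)p + 3(1−p) = −12p + 3.
Setting these equal: 11p − 7 = −12p + 3 ⇒ 23p = 10 ⇒ p = 10/23, and the value is (11)·(10/23) − 7 = -51/23.
For General C: with q = P(Left), equating I's and II's payoffs gives 13q − 9 = −10q + 3 ⇒ q = 12/23.

13/23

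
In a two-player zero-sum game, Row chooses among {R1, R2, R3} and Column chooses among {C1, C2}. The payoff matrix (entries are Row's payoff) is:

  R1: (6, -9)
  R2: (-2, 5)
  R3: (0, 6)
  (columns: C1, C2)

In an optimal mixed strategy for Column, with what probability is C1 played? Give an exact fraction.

Row minima: R1 → -9, R2 → -2, R3 → 0; maximin = 0.
Column maxima: C1 → 6, C2 → 6; minimax = 6.
0 ≠ 6, so there is no saddle point; optimal play is mixed.
R2 is strictly dominated by R3, so Row never plays it.
On the remaining 2×2 (R1, R3 vs C1, C2):
Let Row play R1 with probability p. Expected payoff against C1: 6p + 0(1−p) = 6p; against C2: (-9)p + 6(1−p) = −15p + 6.
Setting these equal: 6p = −15p + 6 ⇒ 21p = 6 ⇒ p = 2/7, and the value is (6)·(2/7) = 12/7.
For Column: with q = P(C1), equating R1's and R3's payoffs gives 15q − 9 = −6q + 6 ⇒ q = 5/7.

5/7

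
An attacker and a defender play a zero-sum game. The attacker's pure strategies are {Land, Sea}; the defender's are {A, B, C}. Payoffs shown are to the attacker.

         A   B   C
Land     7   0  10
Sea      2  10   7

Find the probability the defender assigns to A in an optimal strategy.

Row minima: Land → 0, Sea → 2; maximin = 2.
Column maxima: A → 7, B → 10, C → 10; minimax = 7.
2 ≠ 7, so there is no saddle point; optimal play is mixed.
C is strictly dominated by A (it gives the attacker strictly more in every row), so the defender never plays it.
On the remaining 2×2 (Land, Sea vs A, B):
Let the attacker play Land with probability p. Expected payoff against A: 7p + 2(1−p) = 5p + 2; against B: 0p + 10(1−p) = −10p + 10.
Setting these equal: 5p + 2 = −10p + 10 ⇒ 15p = 8 ⇒ p = 8/15, and the value is (5)·(8/15) + 2 = 14/3.
For the defender: with q = P(A), equating Land's and Sea's payoffs gives 7q = −8q + 10 ⇒ q = 2/3.

2/3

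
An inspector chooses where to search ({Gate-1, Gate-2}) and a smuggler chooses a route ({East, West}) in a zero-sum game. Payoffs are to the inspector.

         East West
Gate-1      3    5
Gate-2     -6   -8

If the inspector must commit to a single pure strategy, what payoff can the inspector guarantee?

Row minima: Gate-1 → 3, Gate-2 → -8.
The best of these is 3.

3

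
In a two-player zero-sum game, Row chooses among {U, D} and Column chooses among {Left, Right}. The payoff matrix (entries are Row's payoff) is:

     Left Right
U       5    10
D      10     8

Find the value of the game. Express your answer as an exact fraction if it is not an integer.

Row minima: U → 5, D → 8; maximin = 8.
Column maxima: Left → 10, Right → 10; minimax = 10.
8 ≠ 10, so there is no saddle point; optimal play is mixed.
Let Row play U with probability p. Expected payoff against Left: 5p + 10(1−p) = −5p + 10; against Right: 10p + 8(1−p) = 2p + 8.
Setting these equal: −5p + 10 = 2p + 8 ⇒ −7p = -2 ⇒ p = 2/7, and the value is (-5)·(2/7) + 10 = 60/7.
For Column: with q = P(Left), equating U's and D's payoffs gives −5q + 10 = 2q + 8 ⇒ q = 2/7.

60/7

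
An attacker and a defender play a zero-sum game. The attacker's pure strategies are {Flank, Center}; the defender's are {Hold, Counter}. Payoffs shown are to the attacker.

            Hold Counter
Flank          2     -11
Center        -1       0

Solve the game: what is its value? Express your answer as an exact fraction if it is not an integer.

Row minima: Flank → -11, Center → -1; maximin = -1.
Column maxima: Hold → 2, Counter → 0; minimax = 0.
-1 ≠ 0, so there is no saddle point; optimal play is mixed.
Let the attacker play Flank with probability p. Expected payoff against Hold: 2p + (-1)(1−p) = 3p − 1; against Counter: (-11)p + 0(1−p) = −11p.
Setting these equal: 3p − 1 = −11p ⇒ 14p = 1 ⇒ p = 1/14, and the value is (3)·(1/14) − 1 = -11/14.
For the defender: with q = P(Hold), equating Flank's and Center's payoffs gives 13q − 11 = −q ⇒ q = 11/14.

-11/14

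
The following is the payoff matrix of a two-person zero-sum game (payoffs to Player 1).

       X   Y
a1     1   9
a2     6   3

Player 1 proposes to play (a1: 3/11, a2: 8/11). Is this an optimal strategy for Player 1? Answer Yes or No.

Against X this mix gives (3/11)·1 + (8/11)·6 = 51/11.
Against Y this mix gives (3/11)·9 + (8/11)·3 = 51/11.
All of Player 2's active replies (X, Y) yield 51/11, and no column does worse for Player 1. The mix makes Player 2 indifferent and guarantees 51/11, so it is optimal.

Yes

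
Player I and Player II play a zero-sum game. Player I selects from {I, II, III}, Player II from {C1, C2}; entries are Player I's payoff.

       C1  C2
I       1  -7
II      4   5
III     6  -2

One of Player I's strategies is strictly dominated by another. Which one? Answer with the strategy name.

II gives a strictly higher payoff than I against every column: 4 > 1, 5 > -7.
So I is strictly dominated and Player I never plays it.

I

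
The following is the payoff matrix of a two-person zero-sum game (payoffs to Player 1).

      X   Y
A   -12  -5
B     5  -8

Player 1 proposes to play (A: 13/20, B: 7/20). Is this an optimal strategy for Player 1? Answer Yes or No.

Against X this mix gives (13/20)·(-12) + (7/20)·5 = -121/20.
Against Y this mix gives (13/20)·(-5) + (7/20)·(-8) = -121/20.
All of Player 2's active replies (X, Y) yield -121/20, and no column does worse for Player 1. The mix makes Player 2 indifferent and guarantees -121/20, so it is optimal.

Yes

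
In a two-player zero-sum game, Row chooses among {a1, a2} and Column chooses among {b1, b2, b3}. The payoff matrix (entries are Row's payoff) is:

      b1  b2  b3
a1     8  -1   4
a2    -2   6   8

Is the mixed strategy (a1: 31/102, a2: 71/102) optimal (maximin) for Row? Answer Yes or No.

No

Against b1 this mix gives (31/102)·8 + (71/102)·(-2) = 53/51.
Against b2 this mix gives (31/102)·(-1) + (71/102)·6 = 395/102.
Against b3 this mix gives (31/102)·4 + (71/102)·8 = 346/51.
Column will play b1, holding Row to 53/51. Shifting weight toward the row that does better against b1 would raise this floor (the equalizing mix achieves 46/17 against both b1 and b2), so the proposed strategy is not optimal.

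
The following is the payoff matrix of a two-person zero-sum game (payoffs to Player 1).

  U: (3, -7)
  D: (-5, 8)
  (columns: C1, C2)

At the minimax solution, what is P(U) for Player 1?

Row minima: U → -7, D → -5; maximin = -5.
Column maxima: C1 → 3, C2 → 8; minimax = 3.
-5 ≠ 3, so there is no saddle point; optimal play is mixed.
Let Player 1 play U with probability p. Expected payoff against C1: 3p + (-5)(1−p) = 8p − 5; against C2: (-7)p + 8(1−p) = −15p + 8.
Setting these equal: 8p − 5 = −15p + 8 ⇒ 23p = 13 ⇒ p = 13/23, and the value is (8)·(13/23) − 5 = -11/23.
For Player 2: with q = P(C1), equating U's and D's payoffs gives 10q − 7 = −13q + 8 ⇒ q = 15/23.

13/23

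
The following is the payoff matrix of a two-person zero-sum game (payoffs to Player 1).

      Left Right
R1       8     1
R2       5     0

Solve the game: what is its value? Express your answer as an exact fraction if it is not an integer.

1

Row minima: R1 → 1, R2 → 0; maximin = 1.
Column maxima: Left → 8, Right → 1; minimax = 1.
Since maximin = minimax = 1, there is a saddle point and the value is 1.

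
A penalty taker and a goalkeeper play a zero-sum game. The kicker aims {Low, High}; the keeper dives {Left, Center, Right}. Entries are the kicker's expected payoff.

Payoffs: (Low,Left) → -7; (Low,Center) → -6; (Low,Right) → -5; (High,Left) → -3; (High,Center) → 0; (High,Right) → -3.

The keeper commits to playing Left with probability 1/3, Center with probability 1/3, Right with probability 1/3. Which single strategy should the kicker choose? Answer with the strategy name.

High

Expected payoff of Low: (1/3)·(-7) + (1/3)·(-6) + (1/3)·(-5) = -6.
Expected payoff of High: (1/3)·(-3) + (1/3)·0 + (1/3)·(-3) = -2.
The largest is -2, so the kicker's best response is High.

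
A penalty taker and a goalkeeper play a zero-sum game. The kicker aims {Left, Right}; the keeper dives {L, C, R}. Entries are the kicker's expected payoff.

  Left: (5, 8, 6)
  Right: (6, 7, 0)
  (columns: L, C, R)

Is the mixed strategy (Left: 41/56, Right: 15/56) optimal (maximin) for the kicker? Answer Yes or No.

No

Against L this mix gives (41/56)·5 + (15/56)·6 = 295/56.
Against C this mix gives (41/56)·8 + (15/56)·7 = 433/56.
Against R this mix gives (41/56)·6 + (15/56)·0 = 123/28.
The keeper will play R, holding the kicker to 123/28. Shifting weight toward the row that does better against R would raise this floor (the equalizing mix achieves 36/7 against both R and L), so the proposed strategy is not optimal.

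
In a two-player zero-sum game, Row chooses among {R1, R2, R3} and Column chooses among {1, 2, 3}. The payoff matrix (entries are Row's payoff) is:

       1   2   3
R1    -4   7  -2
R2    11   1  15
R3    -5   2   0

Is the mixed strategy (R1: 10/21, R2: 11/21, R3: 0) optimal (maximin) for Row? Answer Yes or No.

Against 1 this mix gives (10/21)·(-4) + (11/21)·11 = 27/7.
Against 2 this mix gives (10/21)·7 + (11/21)·1 = 27/7.
Against 3 this mix gives (10/21)·(-2) + (11/21)·15 = 145/21.
All of Column's active replies (1, 2) yield 27/7, and no column does worse for Row. The mix makes Column indifferent and guarantees 27/7, so it is optimal.

Yes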